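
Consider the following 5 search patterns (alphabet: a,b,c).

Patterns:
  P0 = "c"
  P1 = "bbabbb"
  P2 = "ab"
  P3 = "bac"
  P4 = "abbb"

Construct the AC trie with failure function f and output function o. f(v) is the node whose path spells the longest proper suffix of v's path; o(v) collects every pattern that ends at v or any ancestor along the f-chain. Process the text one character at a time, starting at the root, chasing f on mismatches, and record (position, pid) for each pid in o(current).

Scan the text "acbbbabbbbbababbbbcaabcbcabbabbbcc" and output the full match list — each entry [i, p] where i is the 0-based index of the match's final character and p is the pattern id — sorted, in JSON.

Build:
Trie (insert patterns):
  0='ε' goto a→8 b→2 c→1
  1='c' goto ·  ←P0
  2='b' goto a→10 b→3
  3='bb' goto a→4
  4='bba' goto b→5
  5='bbab' goto b→6
  6='bbabb' goto b→7
  7='bbabbb' goto ·  ←P1
  8='a' goto b→9
  9='ab' goto b→12  ←P2
  10='ba' goto c→11
  11='bac' goto ·  ←P3
  12='abb' goto b→13
  13='abbb' goto ·  ←P4

Failure links (BFS by depth):
  fail(1) 'c': from fail(0)=0 chase 'c': 0 ⇒ 0;  out={0}∪out(0)={0}
  fail(2) 'b': from fail(0)=0 chase 'b': 0 ⇒ 0;  out=∅∪out(0)=∅
  fail(8) 'a': from fail(0)=0 chase 'a': 0 ⇒ 0;  out=∅∪out(0)=∅
  fail(3) 'bb': from fail(2)=0 chase 'b': 0 ⇒ 2;  out=∅∪out(2)=∅
  fail(9) 'ab': from fail(8)=0 chase 'b': 0 ⇒ 2;  out={2}∪out(2)={2}
  fail(10) 'ba': from fail(2)=0 chase 'a': 0 ⇒ 8;  out=∅∪out(8)=∅
  fail(4) 'bba': from fail(3)=2 chase 'a': 2 ⇒ 10;  out=∅∪out(10)=∅
  fail(11) 'bac': from fail(10)=8 chase 'c': 8→0 ⇒ 1;  out={3}∪out(1)={0,3}
  fail(12) 'abb': from fail(9)=2 chase 'b': 2 ⇒ 3;  out=∅∪out(3)=∅
  fail(5) 'bbab': from fail(4)=10 chase 'b': 10→8 ⇒ 9;  out=∅∪out(9)={2}
  fail(13) 'abbb': from fail(12)=3 chase 'b': 3→2 ⇒ 3;  out={4}∪out(3)={4}
  fail(6) 'bbabb': from fail(5)=9 chase 'b': 9 ⇒ 12;  out=∅∪out(12)=∅
  fail(7) 'bbabbb': from fail(6)=12 chase 'b': 12 ⇒ 13;  out={1}∪out(13)={1,4}

Run:
[0] read 'a'  n0⇒n8
[1] read 'c'  n8⇒n1 (via fail)  → match P0@[1:1]
[2] read 'b'  n1⇒n2 (via fail)
[3] read 'b'  n2⇒n3
[4] read 'b'  n3⇒n3 (via fail)
[5] read 'a'  n3⇒n4
[6] read 'b'  n4⇒n5  → match P2@[5:6]
[7] read 'b'  n5⇒n6
[8] read 'b'  n6⇒n7  → match P1@[3:8],P4@[5:8]
[9] read 'b'  n7⇒n3 (via fail)
[10] read 'b'  n3⇒n3 (via fail)
[11] read 'a'  n3⇒n4
[12] read 'b'  n4⇒n5  → match P2@[11:12]
[13] read 'a'  n5⇒n10 (via fail)
[14] read 'b'  n10⇒n9 (via fail)  → match P2@[13:14]
[15] read 'b'  n9⇒n12
[16] read 'b'  n12⇒n13  → match P4@[13:16]
[17] read 'b'  n13⇒n3 (via fail)
[18] read 'c'  n3⇒n1 (via fail)  → match P0@[18:18]
[19] read 'a'  n1⇒n8 (via fail)
[20] read 'a'  n8⇒n8 (via fail)
[21] read 'b'  n8⇒n9  → match P2@[20:21]
[22] read 'c'  n9⇒n1 (via fail)  → match P0@[22:22]
[23] read 'b'  n1⇒n2 (via fail)
[24] read 'c'  n2⇒n1 (via fail)  → match P0@[24:24]
[25] read 'a'  n1⇒n8 (via fail)
[26] read 'b'  n8⇒n9  → match P2@[25:26]
[27] read 'b'  n9⇒n12
[28] read 'a'  n12⇒n4 (via fail)
[29] read 'b'  n4⇒n5  → match P2@[28:29]
[30] read 'b'  n5⇒n6
[31] read 'b'  n6⇒n7  → match P1@[26:31],P4@[28:31]
[32] read 'c'  n7⇒n1 (via fail)  → match P0@[32:32]
[33] read 'c'  n1⇒n1 (via fail)  → match P0@[33:33]

Result: [[1,0],[6,2],[8,1],[8,4],[12,2],[14,2],[16,4],[18,0],[21,2],[22,0],[24,0],[26,2],[29,2],[31,1],[31,4],[32,0],[33,0]]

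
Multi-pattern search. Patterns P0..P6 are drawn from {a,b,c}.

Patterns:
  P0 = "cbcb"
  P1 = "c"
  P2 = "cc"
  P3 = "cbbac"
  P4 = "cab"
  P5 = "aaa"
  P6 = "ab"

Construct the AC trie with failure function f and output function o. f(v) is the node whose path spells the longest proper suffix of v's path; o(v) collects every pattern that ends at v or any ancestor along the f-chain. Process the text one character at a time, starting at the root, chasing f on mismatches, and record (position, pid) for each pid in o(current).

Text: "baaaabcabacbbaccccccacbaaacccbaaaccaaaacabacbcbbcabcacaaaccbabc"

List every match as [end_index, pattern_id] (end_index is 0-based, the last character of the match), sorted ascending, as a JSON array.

Build:
Trie (insert patterns):
  n0 'ε': a→11 c→1
  n1 'c': a→9 b→2 c→5  [P1 ends]
  n2 'cb': b→6 c→3
  n3 'cbc': b→4
  n4 'cbcb': ·  [P0 ends]
  n5 'cc': ·  [P2 ends]
  n6 'cbb': a→7
  n7 'cbba': c→8
  n8 'cbbac': ·  [P3 ends]
  n9 'ca': b→10
  n10 'cab': ·  [P4 ends]
  n11 'a': a→12 b→14
  n12 'aa': a→13
  n13 'aaa': ·  [P5 ends]
  n14 'ab': ·  [P6 ends]

BFS fail/out derivation:
  n1('c'): parent n0 fail=0; on 'c' 0 → fail=0;  out {1}∪∅={1}
  n11('a'): parent n0 fail=0; on 'a' 0 → fail=0;  out ∅∪∅=∅
  n2('cb'): parent n1 fail=0; on 'b' 0 → fail=0;  out ∅∪∅=∅
  n5('cc'): parent n1 fail=0; on 'c' 0 → fail=1;  out {2}∪{1}={1,2}
  n9('ca'): parent n1 fail=0; on 'a' 0 → fail=11;  out ∅∪∅=∅
  n12('aa'): parent n11 fail=0; on 'a' 0 → fail=11;  out ∅∪∅=∅
  n14('ab'): parent n11 fail=0; on 'b' 0 → fail=0;  out {6}∪∅={6}
  n3('cbc'): parent n2 fail=0; on 'c' 0 → fail=1;  out ∅∪{1}={1}
  n6('cbb'): parent n2 fail=0; on 'b' 0 → fail=0;  out ∅∪∅=∅
  n10('cab'): parent n9 fail=11; on 'b' 11 → fail=14;  out {4}∪{6}={4,6}
  n13('aaa'): parent n12 fail=11; on 'a' 11 → fail=12;  out {5}∪∅={5}
  n4('cbcb'): parent n3 fail=1; on 'b' 1 → fail=2;  out {0}∪∅={0}
  n7('cbba'): parent n6 fail=0; on 'a' 0 → fail=11;  out ∅∪∅=∅
  n8('cbbac'): parent n7 fail=11; on 'c' 11→0 → fail=1;  out {3}∪{1}={1,3}

Run:
[0] read 'b'  n0⇒n0
[1] read 'a'  n0⇒n11
[2] read 'a'  n11⇒n12
[3] read 'a'  n12⇒n13  ** P5@[1:3]
[4] read 'a'  n13⇒n13 (via fail)  ** P5@[2:4]
[5] read 'b'  n13⇒n14 (via fail)  ** P6@[4:5]
[6] read 'c'  n14⇒n1 (via fail)  ** P1@[6:6]
[7] read 'a'  n1⇒n9
[8] read 'b'  n9⇒n10  ** P4@[6:8],P6@[7:8]
[9] read 'a'  n10⇒n11 (via fail)
[10] read 'c'  n11⇒n1 (via fail)  ** P1@[10:10]
[11] read 'b'  n1⇒n2
[12] read 'b'  n2⇒n6
[13] read 'a'  n6⇒n7
[14] read 'c'  n7⇒n8  ** P1@[14:14],P3@[10:14]
[15] read 'c'  n8⇒n5 (via fail)  ** P1@[15:15],P2@[14:15]
[16] read 'c'  n5⇒n5 (via fail)  ** P1@[16:16],P2@[15:16]
[17] read 'c'  n5⇒n5 (via fail)  ** P1@[17:17],P2@[16:17]
[18] read 'c'  n5⇒n5 (via fail)  ** P1@[18:18],P2@[17:18]
[19] read 'c'  n5⇒n5 (via fail)  ** P1@[19:19],P2@[18:19]
[20] read 'a'  n5⇒n9 (via fail)
[21] read 'c'  n9⇒n1 (via fail)  ** P1@[21:21]
[22] read 'b'  n1⇒n2
[23] read 'a'  n2⇒n11 (via fail)
[24] read 'a'  n11⇒n12
[25] read 'a'  n12⇒n13  ** P5@[23:25]
[26] read 'c'  n13⇒n1 (via fail)  ** P1@[26:26]
[27] read 'c'  n1⇒n5  ** P1@[27:27],P2@[26:27]
[28] read 'c'  n5⇒n5 (via fail)  ** P1@[28:28],P2@[27:28]
[29] read 'b'  n5⇒n2 (via fail)
[30] read 'a'  n2⇒n11 (via fail)
[31] read 'a'  n11⇒n12
[32] read 'a'  n12⇒n13  ** P5@[30:32]
[33] read 'c'  n13⇒n1 (via fail)  ** P1@[33:33]
[34] read 'c'  n1⇒n5  ** P1@[34:34],P2@[33:34]
[35] read 'a'  n5⇒n9 (via fail)
[36] read 'a'  n9⇒n12 (via fail)
[37] read 'a'  n12⇒n13  ** P5@[35:37]
[38] read 'a'  n13⇒n13 (via fail)  ** P5@[36:38]
[39] read 'c'  n13⇒n1 (via fail)  ** P1@[39:39]
[40] read 'a'  n1⇒n9
[41] read 'b'  n9⇒n10  ** P4@[39:41],P6@[40:41]
[42] read 'a'  n10⇒n11 (via fail)
[43] read 'c'  n11⇒n1 (via fail)  ** P1@[43:43]
[44] read 'b'  n1⇒n2
[45] read 'c'  n2⇒n3  ** P1@[45:45]
[46] read 'b'  n3⇒n4  ** P0@[43:46]
[47] read 'b'  n4⇒n6 (via fail)
[48] read 'c'  n6⇒n1 (via fail)  ** P1@[48:48]
[49] read 'a'  n1⇒n9
[50] read 'b'  n9⇒n10  ** P4@[48:50],P6@[49:50]
[51] read 'c'  n10⇒n1 (via fail)  ** P1@[51:51]
[52] read 'a'  n1⇒n9
[53] read 'c'  n9⇒n1 (via fail)  ** P1@[53:53]
[54] read 'a'  n1⇒n9
[55] read 'a'  n9⇒n12 (via fail)
[56] read 'a'  n12⇒n13  ** P5@[54:56]
[57] read 'c'  n13⇒n1 (via fail)  ** P1@[57:57]
[58] read 'c'  n1⇒n5  ** P1@[58:58],P2@[57:58]
[59] read 'b'  n5⇒n2 (via fail)
[60] read 'a'  n2⇒n11 (via fail)
[61] read 'b'  n11⇒n14  ** P6@[60:61]
[62] read 'c'  n14⇒n1 (via fail)  ** P1@[62:62]

Matches: [[3,5],[4,5],[5,6],[6,1],[8,4],[8,6],[10,1],[14,1],[14,3],[15,1],[15,2],[16,1],[16,2],[17,1],[17,2],[18,1],[18,2],[19,1],[19,2],[21,1],[25,5],[26,1],[27,1],[27,2],[28,1],[28,2],[32,5],[33,1],[34,1],[34,2],[37,5],[38,5],[39,1],[41,4],[41,6],[43,1],[45,1],[46,0],[48,1],[50,4],[50,6],[51,1],[53,1],[56,5],[57,1],[58,1],[58,2],[61,6],[62,1]]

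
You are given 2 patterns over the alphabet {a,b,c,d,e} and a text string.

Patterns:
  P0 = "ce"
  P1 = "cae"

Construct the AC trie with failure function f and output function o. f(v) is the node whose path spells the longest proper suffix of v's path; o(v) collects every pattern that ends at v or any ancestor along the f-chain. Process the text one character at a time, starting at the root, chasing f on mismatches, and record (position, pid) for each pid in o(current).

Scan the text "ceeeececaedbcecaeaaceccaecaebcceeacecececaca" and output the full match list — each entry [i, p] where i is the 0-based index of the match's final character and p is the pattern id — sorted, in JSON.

Build:
Trie (insert patterns):
  0='ε' goto c→1
  1='c' goto a→3 e→2
  2='ce' goto ·  [P0 ends]
  3='ca' goto e→4
  4='cae' goto ·  [P1 ends]

Failure links (BFS by depth):
  fail(1) 'c': from fail(0)=0 chase 'c': 0 ⇒ 0;  out=∅∪out(0)=∅
  fail(2) 'ce': from fail(1)=0 chase 'e': 0 ⇒ 0;  out={0}∪out(0)={0}
  fail(3) 'ca': from fail(1)=0 chase 'a': 0 ⇒ 0;  out=∅∪out(0)=∅
  fail(4) 'cae': from fail(3)=0 chase 'e': 0 ⇒ 0;  out={1}∪out(0)={1}

Scan:
pos 0 'c': at 1
pos 1 'e': at 2  ** P0@[0:1]
pos 2 'e': at 0 ·f
pos 3 'e': at 0
pos 4 'e': at 0
pos 5 'c': at 1
pos 6 'e': at 2  ** P0@[5:6]
pos 7 'c': at 1 ·f
pos 8 'a': at 3
pos 9 'e': at 4  ** P1@[7:9]
pos 10 'd': at 0 ·f
pos 11 'b': at 0
pos 12 'c': at 1
pos 13 'e': at 2  ** P0@[12:13]
pos 14 'c': at 1 ·f
pos 15 'a': at 3
pos 16 'e': at 4  ** P1@[14:16]
pos 17 'a': at 0 ·f
pos 18 'a': at 0
pos 19 'c': at 1
pos 20 'e': at 2  ** P0@[19:20]
pos 21 'c': at 1 ·f
pos 22 'c': at 1 ·f
pos 23 'a': at 3
pos 24 'e': at 4  ** P1@[22:24]
pos 25 'c': at 1 ·f
pos 26 'a': at 3
pos 27 'e': at 4  ** P1@[25:27]
pos 28 'b': at 0 ·f
pos 29 'c': at 1
pos 30 'c': at 1 ·f
pos 31 'e': at 2  ** P0@[30:31]
pos 32 'e': at 0 ·f
pos 33 'a': at 0
pos 34 'c': at 1
pos 35 'e': at 2  ** P0@[34:35]
pos 36 'c': at 1 ·f
pos 37 'e': at 2  ** P0@[36:37]
pos 38 'c': at 1 ·f
pos 39 'e': at 2  ** P0@[38:39]
pos 40 'c': at 1 ·f
pos 41 'a': at 3
pos 42 'c': at 1 ·f
pos 43 'a': at 3

All matches (sorted): [[1,0],[6,0],[9,1],[13,0],[16,1],[20,0],[24,1],[27,1],[31,0],[35,0],[37,0],[39,0]]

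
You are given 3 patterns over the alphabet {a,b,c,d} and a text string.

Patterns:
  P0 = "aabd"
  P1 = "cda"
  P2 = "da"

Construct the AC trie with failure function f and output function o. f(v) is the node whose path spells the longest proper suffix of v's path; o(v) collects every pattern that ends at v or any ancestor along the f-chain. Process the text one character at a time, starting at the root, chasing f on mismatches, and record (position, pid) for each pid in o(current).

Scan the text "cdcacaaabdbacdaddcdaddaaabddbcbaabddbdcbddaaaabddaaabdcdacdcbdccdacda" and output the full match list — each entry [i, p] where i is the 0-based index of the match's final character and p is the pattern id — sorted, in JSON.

Build automaton:
Trie nodes:
  n0 'ε': a→1 c→5 d→8
  n1 'a': a→2
  n2 'aa': b→3
  n3 'aab': d→4
  n4 'aabd': ·  [P0 ends]
  n5 'c': d→6
  n6 'cd': a→7
  n7 'cda': ·  [P1 ends]
  n8 'd': a→9
  n9 'da': ·  [P2 ends]

BFS fail/out derivation:
  fail(1) 'a': from fail(0)=0 chase 'a': 0 ⇒ 0;  out=∅∪out(0)=∅
  fail(5) 'c': from fail(0)=0 chase 'c': 0 ⇒ 0;  out=∅∪out(0)=∅
  fail(8) 'd': from fail(0)=0 chase 'd': 0 ⇒ 0;  out=∅∪out(0)=∅
  fail(2) 'aa': from fail(1)=0 chase 'a': 0 ⇒ 1;  out=∅∪out(1)=∅
  fail(6) 'cd': from fail(5)=0 chase 'd': 0 ⇒ 8;  out=∅∪out(8)=∅
  fail(9) 'da': from fail(8)=0 chase 'a': 0 ⇒ 1;  out={2}∪out(1)={2}
  fail(3) 'aab': from fail(2)=1 chase 'b': 1→0 ⇒ 0;  out=∅∪out(0)=∅
  fail(7) 'cda': from fail(6)=8 chase 'a': 8 ⇒ 9;  out={1}∪out(9)={1,2}
  fail(4) 'aabd': from fail(3)=0 chase 'd': 0 ⇒ 8;  out={0}∪out(8)={0}

Run:
pos 0 'c': at 5
pos 1 'd': at 6
pos 2 'c': at 5 (via fail)
pos 3 'a': at 1 (via fail)
pos 4 'c': at 5 (via fail)
pos 5 'a': at 1 (via fail)
pos 6 'a': at 2
pos 7 'a': at 2 (via fail)
pos 8 'b': at 3
pos 9 'd': at 4  emit P0@[6:9]
pos 10 'b': at 0 (via fail)
pos 11 'a': at 1
pos 12 'c': at 5 (via fail)
pos 13 'd': at 6
pos 14 'a': at 7  emit P1@[12:14],P2@[13:14]
pos 15 'd': at 8 (via fail)
pos 16 'd': at 8 (via fail)
pos 17 'c': at 5 (via fail)
pos 18 'd': at 6
pos 19 'a': at 7  emit P1@[17:19],P2@[18:19]
pos 20 'd': at 8 (via fail)
pos 21 'd': at 8 (via fail)
pos 22 'a': at 9  emit P2@[21:22]
pos 23 'a': at 2 (via fail)
pos 24 'a': at 2 (via fail)
pos 25 'b': at 3
pos 26 'd': at 4  emit P0@[23:26]
pos 27 'd': at 8 (via fail)
pos 28 'b': at 0 (via fail)
pos 29 'c': at 5
pos 30 'b': at 0 (via fail)
pos 31 'a': at 1
pos 32 'a': at 2
pos 33 'b': at 3
pos 34 'd': at 4  emit P0@[31:34]
pos 35 'd': at 8 (via fail)
pos 36 'b': at 0 (via fail)
pos 37 'd': at 8
pos 38 'c': at 5 (via fail)
pos 39 'b': at 0 (via fail)
pos 40 'd': at 8
pos 41 'd': at 8 (via fail)
pos 42 'a': at 9  emit P2@[41:42]
pos 43 'a': at 2 (via fail)
pos 44 'a': at 2 (via fail)
pos 45 'a': at 2 (via fail)
pos 46 'b': at 3
pos 47 'd': at 4  emit P0@[44:47]
pos 48 'd': at 8 (via fail)
pos 49 'a': at 9  emit P2@[48:49]
pos 50 'a': at 2 (via fail)
pos 51 'a': at 2 (via fail)
pos 52 'b': at 3
pos 53 'd': at 4  emit P0@[50:53]
pos 54 'c': at 5 (via fail)
pos 55 'd': at 6
pos 56 'a': at 7  emit P1@[54:56],P2@[55:56]
pos 57 'c': at 5 (via fail)
pos 58 'd': at 6
pos 59 'c': at 5 (via fail)
pos 60 'b': at 0 (via fail)
pos 61 'd': at 8
pos 62 'c': at 5 (via fail)
pos 63 'c': at 5 (via fail)
pos 64 'd': at 6
pos 65 'a': at 7  emit P1@[63:65],P2@[64:65]
pos 66 'c': at 5 (via fail)
pos 67 'd': at 6
pos 68 'a': at 7  emit P1@[66:68],P2@[67:68]

All matches (sorted): [[9,0],[14,1],[14,2],[19,1],[19,2],[22,2],[26,0],[34,0],[42,2],[47,0],[49,2],[53,0],[56,1],[56,2],[65,1],[65,2],[68,1],[68,2]]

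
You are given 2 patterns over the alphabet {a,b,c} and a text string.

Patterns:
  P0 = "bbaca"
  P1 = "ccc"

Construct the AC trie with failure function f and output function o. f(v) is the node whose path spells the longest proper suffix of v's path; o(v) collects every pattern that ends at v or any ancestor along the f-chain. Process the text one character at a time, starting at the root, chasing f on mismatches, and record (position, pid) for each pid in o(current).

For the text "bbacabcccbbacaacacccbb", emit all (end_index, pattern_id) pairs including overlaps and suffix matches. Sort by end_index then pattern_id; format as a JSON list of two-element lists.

Build automaton:
Trie nodes:
  0='ε' goto b→1 c→6
  1='b' goto b→2
  2='bb' goto a→3
  3='bba' goto c→4
  4='bbac' goto a→5
  5='bbaca' goto ·  [P0 ends]
  6='c' goto c→7
  7='cc' goto c→8
  8='ccc' goto ·  [P1 ends]

BFS fail/out derivation:
  n1('b'): parent n0 fail=0; on 'b' 0 → fail=0;  out ∅∪∅=∅
  n6('c'): parent n0 fail=0; on 'c' 0 → fail=0;  out ∅∪∅=∅
  n2('bb'): parent n1 fail=0; on 'b' 0 → fail=1;  out ∅∪∅=∅
  n7('cc'): parent n6 fail=0; on 'c' 0 → fail=6;  out ∅∪∅=∅
  n3('bba'): parent n2 fail=1; on 'a' 1→0 → fail=0;  out ∅∪∅=∅
  n8('ccc'): parent n7 fail=6; on 'c' 6 → fail=7;  out {1}∪∅={1}
  n4('bbac'): parent n3 fail=0; on 'c' 0 → fail=6;  out ∅∪∅=∅
  n5('bbaca'): parent n4 fail=6; on 'a' 6→0 → fail=0;  out {0}∪∅={0}

Run:
[0] read 'b'  n0⇒n1
[1] read 'b'  n1⇒n2
[2] read 'a'  n2⇒n3
[3] read 'c'  n3⇒n4
[4] read 'a'  n4⇒n5  → match P0@[0:4]
[5] read 'b'  n5⇒n1 (via fail)
[6] read 'c'  n1⇒n6 (via fail)
[7] read 'c'  n6⇒n7
[8] read 'c'  n7⇒n8  → match P1@[6:8]
[9] read 'b'  n8⇒n1 (via fail)
[10] read 'b'  n1⇒n2
[11] read 'a'  n2⇒n3
[12] read 'c'  n3⇒n4
[13] read 'a'  n4⇒n5  → match P0@[9:13]
[14] read 'a'  n5⇒n0 (via fail)
[15] read 'c'  n0⇒n6
[16] read 'a'  n6⇒n0 (via fail)
[17] read 'c'  n0⇒n6
[18] read 'c'  n6⇒n7
[19] read 'c'  n7⇒n8  → match P1@[17:19]
[20] read 'b'  n8⇒n1 (via fail)
[21] read 'b'  n1⇒n2

Matches: [[4,0],[8,1],[13,0],[19,1]]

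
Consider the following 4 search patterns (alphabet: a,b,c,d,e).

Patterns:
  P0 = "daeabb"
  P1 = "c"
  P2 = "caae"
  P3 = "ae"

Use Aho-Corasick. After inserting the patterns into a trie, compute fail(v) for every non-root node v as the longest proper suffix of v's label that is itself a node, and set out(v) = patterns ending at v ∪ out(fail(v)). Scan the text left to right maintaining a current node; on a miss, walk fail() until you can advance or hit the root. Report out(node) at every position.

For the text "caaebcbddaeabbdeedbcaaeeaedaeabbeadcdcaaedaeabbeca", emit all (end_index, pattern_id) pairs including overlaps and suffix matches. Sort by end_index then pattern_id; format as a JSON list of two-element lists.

Build:
Trie (insert patterns):
  0='ε' goto a→11 c→7 d→1
  1='d' goto a→2
  2='da' goto e→3
  3='dae' goto a→4
  4='daea' goto b→5
  5='daeab' goto b→6
  6='daeabb' goto ·  ←P0
  7='c' goto a→8  ←P1
  8='ca' goto a→9
  9='caa' goto e→10
  10='caae' goto ·  ←P2
  11='a' goto e→12
  12='ae' goto ·  ←P3

BFS fail/out derivation:
  n1('d'): parent n0 fail=0; on 'd' 0 → fail=0;  out ∅∪∅=∅
  n7('c'): parent n0 fail=0; on 'c' 0 → fail=0;  out {1}∪∅={1}
  n11('a'): parent n0 fail=0; on 'a' 0 → fail=0;  out ∅∪∅=∅
  n2('da'): parent n1 fail=0; on 'a' 0 → fail=11;  out ∅∪∅=∅
  n8('ca'): parent n7 fail=0; on 'a' 0 → fail=11;  out ∅∪∅=∅
  n12('ae'): parent n11 fail=0; on 'e' 0 → fail=0;  out {3}∪∅={3}
  n3('dae'): parent n2 fail=11; on 'e' 11 → fail=12;  out ∅∪{3}={3}
  n9('caa'): parent n8 fail=11; on 'a' 11→0 → fail=11;  out ∅∪∅=∅
  n4('daea'): parent n3 fail=12; on 'a' 12→0 → fail=11;  out ∅∪∅=∅
  n10('caae'): parent n9 fail=11; on 'e' 11 → fail=12;  out {2}∪{3}={2,3}
  n5('daeab'): parent n4 fail=11; on 'b' 11→0 → fail=0;  out ∅∪∅=∅
  n6('daeabb'): parent n5 fail=0; on 'b' 0 → fail=0;  out {0}∪∅={0}

Text stream:
[0] read 'c'  n0⇒n7  → match P1@[0:0]
[1] read 'a'  n7⇒n8
[2] read 'a'  n8⇒n9
[3] read 'e'  n9⇒n10  → match P2@[0:3],P3@[2:3]
[4] read 'b'  n10⇒n0 ·f
[5] read 'c'  n0⇒n7  → match P1@[5:5]
[6] read 'b'  n7⇒n0 ·f
[7] read 'd'  n0⇒n1
[8] read 'd'  n1⇒n1 ·f
[9] read 'a'  n1⇒n2
[10] read 'e'  n2⇒n3  → match P3@[9:10]
[11] read 'a'  n3⇒n4
[12] read 'b'  n4⇒n5
[13] read 'b'  n5⇒n6  → match P0@[8:13]
[14] read 'd'  n6⇒n1 ·f
[15] read 'e'  n1⇒n0 ·f
[16] read 'e'  n0⇒n0
[17] read 'd'  n0⇒n1
[18] read 'b'  n1⇒n0 ·f
[19] read 'c'  n0⇒n7  → match P1@[19:19]
[20] read 'a'  n7⇒n8
[21] read 'a'  n8⇒n9
[22] read 'e'  n9⇒n10  → match P2@[19:22],P3@[21:22]
[23] read 'e'  n10⇒n0 ·f
[24] read 'a'  n0⇒n11
[25] read 'e'  n11⇒n12  → match P3@[24:25]
[26] read 'd'  n12⇒n1 ·f
[27] read 'a'  n1⇒n2
[28] read 'e'  n2⇒n3  → match P3@[27:28]
[29] read 'a'  n3⇒n4
[30] read 'b'  n4⇒n5
[31] read 'b'  n5⇒n6  → match P0@[26:31]
[32] read 'e'  n6⇒n0 ·f
[33] read 'a'  n0⇒n11
[34] read 'd'  n11⇒n1 ·f
[35] read 'c'  n1⇒n7 ·f  → match P1@[35:35]
[36] read 'd'  n7⇒n1 ·f
[37] read 'c'  n1⇒n7 ·f  → match P1@[37:37]
[38] read 'a'  n7⇒n8
[39] read 'a'  n8⇒n9
[40] read 'e'  n9⇒n10  → match P2@[37:40],P3@[39:40]
[41] read 'd'  n10⇒n1 ·f
[42] read 'a'  n1⇒n2
[43] read 'e'  n2⇒n3  → match P3@[42:43]
[44] read 'a'  n3⇒n4
[45] read 'b'  n4⇒n5
[46] read 'b'  n5⇒n6  → match P0@[41:46]
[47] read 'e'  n6⇒n0 ·f
[48] read 'c'  n0⇒n7  → match P1@[48:48]
[49] read 'a'  n7⇒n8

Result: [[0,1],[3,2],[3,3],[5,1],[10,3],[13,0],[19,1],[22,2],[22,3],[25,3],[28,3],[31,0],[35,1],[37,1],[40,2],[40,3],[43,3],[46,0],[48,1]]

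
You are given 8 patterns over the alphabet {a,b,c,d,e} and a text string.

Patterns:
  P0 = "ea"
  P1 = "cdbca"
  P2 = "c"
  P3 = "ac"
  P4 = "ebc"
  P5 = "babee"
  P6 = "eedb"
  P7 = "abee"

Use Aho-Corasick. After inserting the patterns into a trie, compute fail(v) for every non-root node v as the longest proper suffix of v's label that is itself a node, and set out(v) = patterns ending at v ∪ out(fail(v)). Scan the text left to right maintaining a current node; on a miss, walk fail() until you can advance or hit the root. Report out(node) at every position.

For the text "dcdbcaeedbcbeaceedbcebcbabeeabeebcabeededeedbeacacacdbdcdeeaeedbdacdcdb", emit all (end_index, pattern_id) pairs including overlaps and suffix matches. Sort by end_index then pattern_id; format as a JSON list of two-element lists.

Build automaton:
Trie nodes:
  0='ε' goto a→8 b→12 c→3 e→1
  1='e' goto a→2 b→10 e→17
  2='ea' goto ·  [P0 ends]
  3='c' goto d→4  [P2 ends]
  4='cd' goto b→5
  5='cdb' goto c→6
  6='cdbc' goto a→7
  7='cdbca' goto ·  [P1 ends]
  8='a' goto b→20 c→9
  9='ac' goto ·  [P3 ends]
  10='eb' goto c→11
  11='ebc' goto ·  [P4 ends]
  12='b' goto a→13
  13='ba' goto b→14
  14='bab' goto e→15
  15='babe' goto e→16
  16='babee' goto ·  [P5 ends]
  17='ee' goto d→18
  18='eed' goto b→19
  19='eedb' goto ·  [P6 ends]
  20='ab' goto e→21
  21='abe' goto e→22
  22='abee' goto ·  [P7 ends]

BFS fail/out derivation:
  n1('e'): parent n0 fail=0; on 'e' 0 → fail=0;  out ∅∪∅=∅
  n3('c'): parent n0 fail=0; on 'c' 0 → fail=0;  out {2}∪∅={2}
  n8('a'): parent n0 fail=0; on 'a' 0 → fail=0;  out ∅∪∅=∅
  n12('b'): parent n0 fail=0; on 'b' 0 → fail=0;  out ∅∪∅=∅
  n2('ea'): parent n1 fail=0; on 'a' 0 → fail=8;  out {0}∪∅={0}
  n4('cd'): parent n3 fail=0; on 'd' 0 → fail=0;  out ∅∪∅=∅
  n9('ac'): parent n8 fail=0; on 'c' 0 → fail=3;  out {3}∪{2}={2,3}
  n10('eb'): parent n1 fail=0; on 'b' 0 → fail=12;  out ∅∪∅=∅
  n13('ba'): parent n12 fail=0; on 'a' 0 → fail=8;  out ∅∪∅=∅
  n17('ee'): parent n1 fail=0; on 'e' 0 → fail=1;  out ∅∪∅=∅
  n20('ab'): parent n8 fail=0; on 'b' 0 → fail=12;  out ∅∪∅=∅
  n5('cdb'): parent n4 fail=0; on 'b' 0 → fail=12;  out ∅∪∅=∅
  n11('ebc'): parent n10 fail=12; on 'c' 12→0 → fail=3;  out {4}∪{2}={2,4}
  n14('bab'): parent n13 fail=8; on 'b' 8 → fail=20;  out ∅∪∅=∅
  n18('eed'): parent n17 fail=1; on 'd' 1→0 → fail=0;  out ∅∪∅=∅
  n21('abe'): parent n20 fail=12; on 'e' 12→0 → fail=1;  out ∅∪∅=∅
  n6('cdbc'): parent n5 fail=12; on 'c' 12→0 → fail=3;  out ∅∪{2}={2}
  n15('babe'): parent n14 fail=20; on 'e' 20 → fail=21;  out ∅∪∅=∅
  n19('eedb'): parent n18 fail=0; on 'b' 0 → fail=12;  out {6}∪∅={6}
  n22('abee'): parent n21 fail=1; on 'e' 1 → fail=17;  out {7}∪∅={7}
  n7('cdbca'): parent n6 fail=3; on 'a' 3→0 → fail=8;  out {1}∪∅={1}
  n16('babee'): parent n15 fail=21; on 'e' 21 → fail=22;  out {5}∪{7}={5,7}

Run:
[0] read 'd'  n0⇒n0
[1] read 'c'  n0⇒n3  ** P2@[1:1]
[2] read 'd'  n3⇒n4
[3] read 'b'  n4⇒n5
[4] read 'c'  n5⇒n6  ** P2@[4:4]
[5] read 'a'  n6⇒n7  ** P1@[1:5]
[6] read 'e'  n7⇒n1 (fail-walked)
[7] read 'e'  n1⇒n17
[8] read 'd'  n17⇒n18
[9] read 'b'  n18⇒n19  ** P6@[6:9]
[10] read 'c'  n19⇒n3 (fail-walked)  ** P2@[10:10]
[11] read 'b'  n3⇒n12 (fail-walked)
[12] read 'e'  n12⇒n1 (fail-walked)
[13] read 'a'  n1⇒n2  ** P0@[12:13]
[14] read 'c'  n2⇒n9 (fail-walked)  ** P2@[14:14],P3@[13:14]
[15] read 'e'  n9⇒n1 (fail-walked)
[16] read 'e'  n1⇒n17
[17] read 'd'  n17⇒n18
[18] read 'b'  n18⇒n19  ** P6@[15:18]
[19] read 'c'  n19⇒n3 (fail-walked)  ** P2@[19:19]
[20] read 'e'  n3⇒n1 (fail-walked)
[21] read 'b'  n1⇒n10
[22] read 'c'  n10⇒n11  ** P2@[22:22],P4@[20:22]
[23] read 'b'  n11⇒n12 (fail-walked)
[24] read 'a'  n12⇒n13
[25] read 'b'  n13⇒n14
[26] read 'e'  n14⇒n15
[27] read 'e'  n15⇒n16  ** P5@[23:27],P7@[24:27]
[28] read 'a'  n16⇒n2 (fail-walked)  ** P0@[27:28]
[29] read 'b'  n2⇒n20 (fail-walked)
[30] read 'e'  n20⇒n21
[31] read 'e'  n21⇒n22  ** P7@[28:31]
[32] read 'b'  n22⇒n10 (fail-walked)
[33] read 'c'  n10⇒n11  ** P2@[33:33],P4@[31:33]
[34] read 'a'  n11⇒n8 (fail-walked)
[35] read 'b'  n8⇒n20
[36] read 'e'  n20⇒n21
[37] read 'e'  n21⇒n22  ** P7@[34:37]
[38] read 'd'  n22⇒n18 (fail-walked)
[39] read 'e'  n18⇒n1 (fail-walked)
[40] read 'd'  n1⇒n0 (fail-walked)
[41] read 'e'  n0⇒n1
[42] read 'e'  n1⇒n17
[43] read 'd'  n17⇒n18
[44] read 'b'  n18⇒n19  ** P6@[41:44]
[45] read 'e'  n19⇒n1 (fail-walked)
[46] read 'a'  n1⇒n2  ** P0@[45:46]
[47] read 'c'  n2⇒n9 (fail-walked)  ** P2@[47:47],P3@[46:47]
[48] read 'a'  n9⇒n8 (fail-walked)
[49] read 'c'  n8⇒n9  ** P2@[49:49],P3@[48:49]
[50] read 'a'  n9⇒n8 (fail-walked)
[51] read 'c'  n8⇒n9  ** P2@[51:51],P3@[50:51]
[52] read 'd'  n9⇒n4 (fail-walked)
[53] read 'b'  n4⇒n5
[54] read 'd'  n5⇒n0 (fail-walked)
[55] read 'c'  n0⇒n3  ** P2@[55:55]
[56] read 'd'  n3⇒n4
[57] read 'e'  n4⇒n1 (fail-walked)
[58] read 'e'  n1⇒n17
[59] read 'a'  n17⇒n2 (fail-walked)  ** P0@[58:59]
[60] read 'e'  n2⇒n1 (fail-walked)
[61] read 'e'  n1⇒n17
[62] read 'd'  n17⇒n18
[63] read 'b'  n18⇒n19  ** P6@[60:63]
[64] read 'd'  n19⇒n0 (fail-walked)
[65] read 'a'  n0⇒n8
[66] read 'c'  n8⇒n9  ** P2@[66:66],P3@[65:66]
[67] read 'd'  n9⇒n4 (fail-walked)
[68] read 'c'  n4⇒n3 (fail-walked)  ** P2@[68:68]
[69] read 'd'  n3⇒n4
[70] read 'b'  n4⇒n5

All matches (sorted): [[1,2],[4,2],[5,1],[9,6],[10,2],[13,0],[14,2],[14,3],[18,6],[19,2],[22,2],[22,4],[27,5],[27,7],[28,0],[31,7],[33,2],[33,4],[37,7],[44,6],[46,0],[47,2],[47,3],[49,2],[49,3],[51,2],[51,3],[55,2],[59,0],[63,6],[66,2],[66,3],[68,2]]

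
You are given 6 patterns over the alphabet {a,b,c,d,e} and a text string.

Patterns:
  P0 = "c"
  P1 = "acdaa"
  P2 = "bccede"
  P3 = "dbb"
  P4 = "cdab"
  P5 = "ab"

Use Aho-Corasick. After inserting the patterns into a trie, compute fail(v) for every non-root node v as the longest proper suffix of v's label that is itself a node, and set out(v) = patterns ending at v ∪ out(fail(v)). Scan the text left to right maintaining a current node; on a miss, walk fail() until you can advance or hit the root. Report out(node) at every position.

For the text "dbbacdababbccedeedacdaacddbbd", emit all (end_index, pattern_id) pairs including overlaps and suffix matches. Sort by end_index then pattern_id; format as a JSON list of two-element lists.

Build automaton:
Trie nodes:
  n0 'ε': a→2 b→7 c→1 d→13
  n1 'c': d→16  ←P0
  n2 'a': b→19 c→3
  n3 'ac': d→4
  n4 'acd': a→5
  n5 'acda': a→6
  n6 'acdaa': ·  ←P1
  n7 'b': c→8
  n8 'bc': c→9
  n9 'bcc': e→10
  n10 'bcce': d→11
  n11 'bcced': e→12
  n12 'bccede': ·  ←P2
  n13 'd': b→14
  n14 'db': b→15
  n15 'dbb': ·  ←P3
  n16 'cd': a→17
  n17 'cda': b→18
  n18 'cdab': ·  ←P4
  n19 'ab': ·  ←P5

BFS fail/out derivation:
  n1('c'): parent n0 fail=0; on 'c' 0 → fail=0;  out {0}∪∅={0}
  n2('a'): parent n0 fail=0; on 'a' 0 → fail=0;  out ∅∪∅=∅
  n7('b'): parent n0 fail=0; on 'b' 0 → fail=0;  out ∅∪∅=∅
  n13('d'): parent n0 fail=0; on 'd' 0 → fail=0;  out ∅∪∅=∅
  n3('ac'): parent n2 fail=0; on 'c' 0 → fail=1;  out ∅∪{0}={0}
  n8('bc'): parent n7 fail=0; on 'c' 0 → fail=1;  out ∅∪{0}={0}
  n14('db'): parent n13 fail=0; on 'b' 0 → fail=7;  out ∅∪∅=∅
  n16('cd'): parent n1 fail=0; on 'd' 0 → fail=13;  out ∅∪∅=∅
  n19('ab'): parent n2 fail=0; on 'b' 0 → fail=7;  out {5}∪∅={5}
  n4('acd'): parent n3 fail=1; on 'd' 1 → fail=16;  out ∅∪∅=∅
  n9('bcc'): parent n8 fail=1; on 'c' 1→0 → fail=1;  out ∅∪{0}={0}
  n15('dbb'): parent n14 fail=7; on 'b' 7→0 → fail=7;  out {3}∪∅={3}
  n17('cda'): parent n16 fail=13; on 'a' 13→0 → fail=2;  out ∅∪∅=∅
  n5('acda'): parent n4 fail=16; on 'a' 16 → fail=17;  out ∅∪∅=∅
  n10('bcce'): parent n9 fail=1; on 'e' 1→0 → fail=0;  out ∅∪∅=∅
  n18('cdab'): parent n17 fail=2; on 'b' 2 → fail=19;  out {4}∪{5}={4,5}
  n6('acdaa'): parent n5 fail=17; on 'a' 17→2→0 → fail=2;  out {1}∪∅={1}
  n11('bcced'): parent n10 fail=0; on 'd' 0 → fail=13;  out ∅∪∅=∅
  n12('bccede'): parent n11 fail=13; on 'e' 13→0 → fail=0;  out {2}∪∅={2}

Run:
pos 0 'd': at 13
pos 1 'b': at 14
pos 2 'b': at 15  ** P3@[0:2]
pos 3 'a': at 2 (fail-walked)
pos 4 'c': at 3  ** P0@[4:4]
pos 5 'd': at 4
pos 6 'a': at 5
pos 7 'b': at 18 (fail-walked)  ** P4@[4:7],P5@[6:7]
pos 8 'a': at 2 (fail-walked)
pos 9 'b': at 19  ** P5@[8:9]
pos 10 'b': at 7 (fail-walked)
pos 11 'c': at 8  ** P0@[11:11]
pos 12 'c': at 9  ** P0@[12:12]
pos 13 'e': at 10
pos 14 'd': at 11
pos 15 'e': at 12  ** P2@[10:15]
pos 16 'e': at 0 (fail-walked)
pos 17 'd': at 13
pos 18 'a': at 2 (fail-walked)
pos 19 'c': at 3  ** P0@[19:19]
pos 20 'd': at 4
pos 21 'a': at 5
pos 22 'a': at 6  ** P1@[18:22]
pos 23 'c': at 3 (fail-walked)  ** P0@[23:23]
pos 24 'd': at 4
pos 25 'd': at 13 (fail-walked)
pos 26 'b': at 14
pos 27 'b': at 15  ** P3@[25:27]
pos 28 'd': at 13 (fail-walked)

Matches: [[2,3],[4,0],[7,4],[7,5],[9,5],[11,0],[12,0],[15,2],[19,0],[22,1],[23,0],[27,3]]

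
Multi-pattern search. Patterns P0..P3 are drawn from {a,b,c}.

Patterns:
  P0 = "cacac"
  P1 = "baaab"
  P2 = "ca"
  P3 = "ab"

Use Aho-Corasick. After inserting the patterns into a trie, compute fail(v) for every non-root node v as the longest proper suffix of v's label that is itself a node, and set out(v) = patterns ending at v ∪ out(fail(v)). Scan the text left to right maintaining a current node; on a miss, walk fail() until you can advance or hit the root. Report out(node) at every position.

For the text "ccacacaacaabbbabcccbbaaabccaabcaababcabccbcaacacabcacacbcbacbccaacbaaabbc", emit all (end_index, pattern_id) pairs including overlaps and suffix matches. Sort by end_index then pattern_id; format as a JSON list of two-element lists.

Build automaton:
Trie nodes:
  n0 'ε': a→11 b→6 c→1
  n1 'c': a→2
  n2 'ca': c→3  ←P2
  n3 'cac': a→4
  n4 'caca': c→5
  n5 'cacac': ·  ←P0
  n6 'b': a→7
  n7 'ba': a→8
  n8 'baa': a→9
  n9 'baaa': b→10
  n10 'baaab': ·  ←P1
  n11 'a': b→12
  n12 'ab': ·  ←P3

BFS fail/out derivation:
  n1('c'): parent n0 fail=0; on 'c' 0 → fail=0;  out ∅∪∅=∅
  n6('b'): parent n0 fail=0; on 'b' 0 → fail=0;  out ∅∪∅=∅
  n11('a'): parent n0 fail=0; on 'a' 0 → fail=0;  out ∅∪∅=∅
  n2('ca'): parent n1 fail=0; on 'a' 0 → fail=11;  out {2}∪∅={2}
  n7('ba'): parent n6 fail=0; on 'a' 0 → fail=11;  out ∅∪∅=∅
  n12('ab'): parent n11 fail=0; on 'b' 0 → fail=6;  out {3}∪∅={3}
  n3('cac'): parent n2 fail=11; on 'c' 11→0 → fail=1;  out ∅∪∅=∅
  n8('baa'): parent n7 fail=11; on 'a' 11→0 → fail=11;  out ∅∪∅=∅
  n4('caca'): parent n3 fail=1; on 'a' 1 → fail=2;  out ∅∪{2}={2}
  n9('baaa'): parent n8 fail=11; on 'a' 11→0 → fail=11;  out ∅∪∅=∅
  n5('cacac'): parent n4 fail=2; on 'c' 2 → fail=3;  out {0}∪∅={0}
  n10('baaab'): parent n9 fail=11; on 'b' 11 → fail=12;  out {1}∪{3}={1,3}

Text stream:
pos 0 'c': at 1
pos 1 'c': at 1 ·f
pos 2 'a': at 2  ** P2@[1:2]
pos 3 'c': at 3
pos 4 'a': at 4  ** P2@[3:4]
pos 5 'c': at 5  ** P0@[1:5]
pos 6 'a': at 4 ·f  ** P2@[5:6]
pos 7 'a': at 11 ·f
pos 8 'c': at 1 ·f
pos 9 'a': at 2  ** P2@[8:9]
pos 10 'a': at 11 ·f
pos 11 'b': at 12  ** P3@[10:11]
pos 12 'b': at 6 ·f
pos 13 'b': at 6 ·f
pos 14 'a': at 7
pos 15 'b': at 12 ·f  ** P3@[14:15]
pos 16 'c': at 1 ·f
pos 17 'c': at 1 ·f
pos 18 'c': at 1 ·f
pos 19 'b': at 6 ·f
pos 20 'b': at 6 ·f
pos 21 'a': at 7
pos 22 'a': at 8
pos 23 'a': at 9
pos 24 'b': at 10  ** P1@[20:24],P3@[23:24]
pos 25 'c': at 1 ·f
pos 26 'c': at 1 ·f
pos 27 'a': at 2  ** P2@[26:27]
pos 28 'a': at 11 ·f
pos 29 'b': at 12  ** P3@[28:29]
pos 30 'c': at 1 ·f
pos 31 'a': at 2  ** P2@[30:31]
pos 32 'a': at 11 ·f
pos 33 'b': at 12  ** P3@[32:33]
pos 34 'a': at 7 ·f
pos 35 'b': at 12 ·f  ** P3@[34:35]
pos 36 'c': at 1 ·f
pos 37 'a': at 2  ** P2@[36:37]
pos 38 'b': at 12 ·f  ** P3@[37:38]
pos 39 'c': at 1 ·f
pos 40 'c': at 1 ·f
pos 41 'b': at 6 ·f
pos 42 'c': at 1 ·f
pos 43 'a': at 2  ** P2@[42:43]
pos 44 'a': at 11 ·f
pos 45 'c': at 1 ·f
pos 46 'a': at 2  ** P2@[45:46]
pos 47 'c': at 3
pos 48 'a': at 4  ** P2@[47:48]
pos 49 'b': at 12 ·f  ** P3@[48:49]
pos 50 'c': at 1 ·f
pos 51 'a': at 2  ** P2@[50:51]
pos 52 'c': at 3
pos 53 'a': at 4  ** P2@[52:53]
pos 54 'c': at 5  ** P0@[50:54]
pos 55 'b': at 6 ·f
pos 56 'c': at 1 ·f
pos 57 'b': at 6 ·f
pos 58 'a': at 7
pos 59 'c': at 1 ·f
pos 60 'b': at 6 ·f
pos 61 'c': at 1 ·f
pos 62 'c': at 1 ·f
pos 63 'a': at 2  ** P2@[62:63]
pos 64 'a': at 11 ·f
pos 65 'c': at 1 ·f
pos 66 'b': at 6 ·f
pos 67 'a': at 7
pos 68 'a': at 8
pos 69 'a': at 9
pos 70 'b': at 10  ** P1@[66:70],P3@[69:70]
pos 71 'b': at 6 ·f
pos 72 'c': at 1 ·f

Matches: [[2,2],[4,2],[5,0],[6,2],[9,2],[11,3],[15,3],[24,1],[24,3],[27,2],[29,3],[31,2],[33,3],[35,3],[37,2],[38,3],[43,2],[46,2],[48,2],[49,3],[51,2],[53,2],[54,0],[63,2],[70,1],[70,3]]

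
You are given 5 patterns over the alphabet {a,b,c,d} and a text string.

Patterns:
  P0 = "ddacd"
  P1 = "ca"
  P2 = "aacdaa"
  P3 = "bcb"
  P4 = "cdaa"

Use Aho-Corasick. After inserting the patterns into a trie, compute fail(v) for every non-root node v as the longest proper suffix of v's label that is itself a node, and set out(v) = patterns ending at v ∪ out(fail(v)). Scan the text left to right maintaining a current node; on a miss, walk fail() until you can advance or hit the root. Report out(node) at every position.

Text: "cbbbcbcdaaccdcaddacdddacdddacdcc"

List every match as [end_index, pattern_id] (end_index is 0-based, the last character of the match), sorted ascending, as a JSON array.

Build:
Trie nodes:
  n0 'ε': a→8 b→14 c→6 d→1
  n1 'd': d→2
  n2 'dd': a→3
  n3 'dda': c→4
  n4 'ddac': d→5
  n5 'ddacd': ·  ←P0
  n6 'c': a→7 d→17
  n7 'ca': ·  ←P1
  n8 'a': a→9
  n9 'aa': c→10
  n10 'aac': d→11
  n11 'aacd': a→12
  n12 'aacda': a→13
  n13 'aacdaa': ·  ←P2
  n14 'b': c→15
  n15 'bc': b→16
  n16 'bcb': ·  ←P3
  n17 'cd': a→18
  n18 'cda': a→19
  n19 'cdaa': ·  ←P4

BFS fail/out derivation:
  n1('d'): parent n0 fail=0; on 'd' 0 → fail=0;  out ∅∪∅=∅
  n6('c'): parent n0 fail=0; on 'c' 0 → fail=0;  out ∅∪∅=∅
  n8('a'): parent n0 fail=0; on 'a' 0 → fail=0;  out ∅∪∅=∅
  n14('b'): parent n0 fail=0; on 'b' 0 → fail=0;  out ∅∪∅=∅
  n2('dd'): parent n1 fail=0; on 'd' 0 → fail=1;  out ∅∪∅=∅
  n7('ca'): parent n6 fail=0; on 'a' 0 → fail=8;  out {1}∪∅={1}
  n9('aa'): parent n8 fail=0; on 'a' 0 → fail=8;  out ∅∪∅=∅
  n15('bc'): parent n14 fail=0; on 'c' 0 → fail=6;  out ∅∪∅=∅
  n17('cd'): parent n6 fail=0; on 'd' 0 → fail=1;  out ∅∪∅=∅
  n3('dda'): parent n2 fail=1; on 'a' 1→0 → fail=8;  out ∅∪∅=∅
  n10('aac'): parent n9 fail=8; on 'c' 8→0 → fail=6;  out ∅∪∅=∅
  n16('bcb'): parent n15 fail=6; on 'b' 6→0 → fail=14;  out {3}∪∅={3}
  n18('cda'): parent n17 fail=1; on 'a' 1→0 → fail=8;  out ∅∪∅=∅
  n4('ddac'): parent n3 fail=8; on 'c' 8→0 → fail=6;  out ∅∪∅=∅
  n11('aacd'): parent n10 fail=6; on 'd' 6 → fail=17;  out ∅∪∅=∅
  n19('cdaa'): parent n18 fail=8; on 'a' 8 → fail=9;  out {4}∪∅={4}
  n5('ddacd'): parent n4 fail=6; on 'd' 6 → fail=17;  out {0}∪∅={0}
  n12('aacda'): parent n11 fail=17; on 'a' 17 → fail=18;  out ∅∪∅=∅
  n13('aacdaa'): parent n12 fail=18; on 'a' 18 → fail=19;  out {2}∪{4}={2,4}

Run:
i=0 'c': node 0→6
i=1 'b': node 6→14 (via fail)
i=2 'b': node 14→14 (via fail)
i=3 'b': node 14→14 (via fail)
i=4 'c': node 14→15
i=5 'b': node 15→16  ** P3@[3:5]
i=6 'c': node 16→15 (via fail)
i=7 'd': node 15→17 (via fail)
i=8 'a': node 17→18
i=9 'a': node 18→19  ** P4@[6:9]
i=10 'c': node 19→10 (via fail)
i=11 'c': node 10→6 (via fail)
i=12 'd': node 6→17
i=13 'c': node 17→6 (via fail)
i=14 'a': node 6→7  ** P1@[13:14]
i=15 'd': node 7→1 (via fail)
i=16 'd': node 1→2
i=17 'a': node 2→3
i=18 'c': node 3→4
i=19 'd': node 4→5  ** P0@[15:19]
i=20 'd': node 5→2 (via fail)
i=21 'd': node 2→2 (via fail)
i=22 'a': node 2→3
i=23 'c': node 3→4
i=24 'd': node 4→5  ** P0@[20:24]
i=25 'd': node 5→2 (via fail)
i=26 'd': node 2→2 (via fail)
i=27 'a': node 2→3
i=28 'c': node 3→4
i=29 'd': node 4→5  ** P0@[25:29]
i=30 'c': node 5→6 (via fail)
i=31 'c': node 6→6 (via fail)

Result: [[5,3],[9,4],[14,1],[19,0],[24,0],[29,0]]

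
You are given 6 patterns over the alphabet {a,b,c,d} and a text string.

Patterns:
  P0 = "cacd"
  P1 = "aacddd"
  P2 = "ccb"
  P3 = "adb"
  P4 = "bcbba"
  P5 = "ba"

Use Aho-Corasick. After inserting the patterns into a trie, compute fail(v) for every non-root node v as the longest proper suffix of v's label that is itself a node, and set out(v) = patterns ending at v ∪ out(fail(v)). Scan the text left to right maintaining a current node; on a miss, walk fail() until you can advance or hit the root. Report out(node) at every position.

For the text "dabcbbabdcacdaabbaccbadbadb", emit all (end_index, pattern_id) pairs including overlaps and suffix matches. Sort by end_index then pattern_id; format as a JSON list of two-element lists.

Build automaton:
Trie (insert patterns):
  0='ε' goto a→5 b→15 c→1
  1='c' goto a→2 c→11
  2='ca' goto c→3
  3='cac' goto d→4
  4='cacd' goto ·  ←P0
  5='a' goto a→6 d→13
  6='aa' goto c→7
  7='aac' goto d→8
  8='aacd' goto d→9
  9='aacdd' goto d→10
  10='aacddd' goto ·  ←P1
  11='cc' goto b→12
  12='ccb' goto ·  ←P2
  13='ad' goto b→14
  14='adb' goto ·  ←P3
  15='b' goto a→20 c→16
  16='bc' goto b→17
  17='bcb' goto b→18
  18='bcbb' goto a→19
  19='bcbba' goto ·  ←P4
  20='ba' goto ·  ←P5

BFS fail/out derivation:
  n1('c'): parent n0 fail=0; on 'c' 0 → fail=0;  out ∅∪∅=∅
  n5('a'): parent n0 fail=0; on 'a' 0 → fail=0;  out ∅∪∅=∅
  n15('b'): parent n0 fail=0; on 'b' 0 → fail=0;  out ∅∪∅=∅
  n2('ca'): parent n1 fail=0; on 'a' 0 → fail=5;  out ∅∪∅=∅
  n6('aa'): parent n5 fail=0; on 'a' 0 → fail=5;  out ∅∪∅=∅
  n11('cc'): parent n1 fail=0; on 'c' 0 → fail=1;  out ∅∪∅=∅
  n13('ad'): parent n5 fail=0; on 'd' 0 → fail=0;  out ∅∪∅=∅
  n16('bc'): parent n15 fail=0; on 'c' 0 → fail=1;  out ∅∪∅=∅
  n20('ba'): parent n15 fail=0; on 'a' 0 → fail=5;  out {5}∪∅={5}
  n3('cac'): parent n2 fail=5; on 'c' 5→0 → fail=1;  out ∅∪∅=∅
  n7('aac'): parent n6 fail=5; on 'c' 5→0 → fail=1;  out ∅∪∅=∅
  n12('ccb'): parent n11 fail=1; on 'b' 1→0 → fail=15;  out {2}∪∅={2}
  n14('adb'): parent n13 fail=0; on 'b' 0 → fail=15;  out {3}∪∅={3}
  n17('bcb'): parent n16 fail=1; on 'b' 1→0 → fail=15;  out ∅∪∅=∅
  n4('cacd'): parent n3 fail=1; on 'd' 1→0 → fail=0;  out {0}∪∅={0}
  n8('aacd'): parent n7 fail=1; on 'd' 1→0 → fail=0;  out ∅∪∅=∅
  n18('bcbb'): parent n17 fail=15; on 'b' 15→0 → fail=15;  out ∅∪∅=∅
  n9('aacdd'): parent n8 fail=0; on 'd' 0 → fail=0;  out ∅∪∅=∅
  n19('bcbba'): parent n18 fail=15; on 'a' 15 → fail=20;  out {4}∪{5}={4,5}
  n10('aacddd'): parent n9 fail=0; on 'd' 0 → fail=0;  out {1}∪∅={1}

Scan:
[0] read 'd'  n0⇒n0
[1] read 'a'  n0⇒n5
[2] read 'b'  n5⇒n15 (fail-walked)
[3] read 'c'  n15⇒n16
[4] read 'b'  n16⇒n17
[5] read 'b'  n17⇒n18
[6] read 'a'  n18⇒n19  → match P4@[2:6],P5@[5:6]
[7] read 'b'  n19⇒n15 (fail-walked)
[8] read 'd'  n15⇒n0 (fail-walked)
[9] read 'c'  n0⇒n1
[10] read 'a'  n1⇒n2
[11] read 'c'  n2⇒n3
[12] read 'd'  n3⇒n4  → match P0@[9:12]
[13] read 'a'  n4⇒n5 (fail-walked)
[14] read 'a'  n5⇒n6
[15] read 'b'  n6⇒n15 (fail-walked)
[16] read 'b'  n15⇒n15 (fail-walked)
[17] read 'a'  n15⇒n20  → match P5@[16:17]
[18] read 'c'  n20⇒n1 (fail-walked)
[19] read 'c'  n1⇒n11
[20] read 'b'  n11⇒n12  → match P2@[18:20]
[21] read 'a'  n12⇒n20 (fail-walked)  → match P5@[20:21]
[22] read 'd'  n20⇒n13 (fail-walked)
[23] read 'b'  n13⇒n14  → match P3@[21:23]
[24] read 'a'  n14⇒n20 (fail-walked)  → match P5@[23:24]
[25] read 'd'  n20⇒n13 (fail-walked)
[26] read 'b'  n13⇒n14  → match P3@[24:26]

Result: [[6,4],[6,5],[12,0],[17,5],[20,2],[21,5],[23,3],[24,5],[26,3]]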